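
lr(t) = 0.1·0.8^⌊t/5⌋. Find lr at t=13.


n_drops = ⌊13/5⌋ = 2
lr = 0.1·0.8^2 = 0.1·0.64 = 0.064

0.064


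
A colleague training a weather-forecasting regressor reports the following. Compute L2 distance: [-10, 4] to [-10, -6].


d = √((-10+ 10)² + (4+ 6)²)
  = √(0 + 100)
  = √100 = 10.0

10.0


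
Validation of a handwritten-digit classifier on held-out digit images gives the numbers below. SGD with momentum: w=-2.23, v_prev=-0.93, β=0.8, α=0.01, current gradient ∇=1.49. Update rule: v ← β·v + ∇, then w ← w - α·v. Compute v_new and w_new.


v_new = 0.8·-0.93 + 1.49 = -0.744 + 1.49 = 0.746
w_new = -2.23 - 0.01·0.746 = -2.23 - 0.00746 = -2.23746

v_new=0.746, w_new=-2.23746


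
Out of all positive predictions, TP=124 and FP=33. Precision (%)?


Precision = TP/(TP+FP)
= 124/(124+33)
= 124/157 = 78.98%

78.98%


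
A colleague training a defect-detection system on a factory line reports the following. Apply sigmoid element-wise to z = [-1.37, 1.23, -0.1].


σ(-1.37) = 1/(1+e^1.37) = 0.2026
σ(1.23) = 1/(1+e^-1.23) = 0.7738
σ(-0.1) = 1/(1+e^0.1) = 0.475
result = [0.2026, 0.7738, 0.475]

[0.2026, 0.7738, 0.475]


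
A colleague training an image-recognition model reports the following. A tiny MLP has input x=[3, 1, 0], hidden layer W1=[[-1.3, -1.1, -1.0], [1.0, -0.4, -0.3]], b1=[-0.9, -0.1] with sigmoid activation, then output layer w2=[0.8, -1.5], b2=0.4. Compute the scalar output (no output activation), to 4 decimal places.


z1[0] = (-1.3)·(3) + (-1.1)·(1) + (-1.0)·(0) - 0.9 = -5.9
z1[1] = (1.0)·(3) + (-0.4)·(1) + (-0.3)·(0) - 0.1 = 2.5
h = sigmoid(z1) = [0.0027, 0.9241]
output = (0.8)·(0.0027) + (-1.5)·(0.9241) + 0.4 = -0.984

-0.984


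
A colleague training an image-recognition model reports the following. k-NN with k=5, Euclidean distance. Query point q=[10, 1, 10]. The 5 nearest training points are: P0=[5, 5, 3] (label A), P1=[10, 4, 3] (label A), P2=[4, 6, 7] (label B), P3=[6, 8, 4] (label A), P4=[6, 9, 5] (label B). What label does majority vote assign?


d(q,P0) = 9.4868  (label A)
d(q,P1) = 7.6158  (label A)
d(q,P2) = 8.3666  (label B)
d(q,P3) = 10.0499  (label A)
d(q,P4) = 10.247  (label B)
Votes: A=3, B=2
Majority → A

A


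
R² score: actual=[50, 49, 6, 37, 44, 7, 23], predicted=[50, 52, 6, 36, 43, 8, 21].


ȳ = 30.8571
SS_res = Σ(y-ŷ)² = 16
SS_tot = Σ(y-ȳ)² = 2154.86
R² = 1 - SS_res/SS_tot = 1 - 0.0074 = 0.9926

0.9926


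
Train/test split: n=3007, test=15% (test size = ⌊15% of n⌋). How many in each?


Test = ⌊3007·15/100⌋ = 451
Train = 3007 - 451 = 2556

Train: 2556, Test: 451


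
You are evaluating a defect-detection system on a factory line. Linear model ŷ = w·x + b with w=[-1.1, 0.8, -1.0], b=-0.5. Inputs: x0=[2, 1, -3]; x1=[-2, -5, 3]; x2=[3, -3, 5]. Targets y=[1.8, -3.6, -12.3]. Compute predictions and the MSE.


ŷ0 = (-1.1)·(2) + (0.8)·(1) + (-1.0)·(-3) - 0.5 = 1.1
ŷ1 = (-1.1)·(-2) + (0.8)·(-5) + (-1.0)·(3) - 0.5 = -5.3
ŷ2 = (-1.1)·(3) + (0.8)·(-3) + (-1.0)·(5) - 0.5 = -11.2
errors² = [0.49, 2.89, 1.21]
MSE = 4.5900/3 = 1.53

1.53


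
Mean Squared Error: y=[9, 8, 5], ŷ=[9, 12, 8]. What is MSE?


Squared errors: (9-9)²=0, (8-12)²=16, (5-8)²=9
Sum = 25
MSE = 25/3 = 25/3

25/3


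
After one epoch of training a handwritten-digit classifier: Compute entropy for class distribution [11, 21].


Probabilities: [11/32, 21/32] ≈ [0.3438, 0.6562]
H = -((11/32)·log₂(11/32) + (21/32)·log₂(21/32))
  = 0.9284 bits

0.9284 bits


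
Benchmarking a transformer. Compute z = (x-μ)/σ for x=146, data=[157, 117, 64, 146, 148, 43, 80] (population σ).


μ = 107.8571, σ = 42.2084
z = (146 - 107.8571)/42.2084 = 0.9037

0.9037


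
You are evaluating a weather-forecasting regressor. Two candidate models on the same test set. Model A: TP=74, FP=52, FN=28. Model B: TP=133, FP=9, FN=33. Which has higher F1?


Model A: P=74/126=0.5873, R=74/102=0.7255, F1=2PR/(P+R)=2TP/(2TP+FP+FN)=148/228=0.6491
Model B: P=133/142=0.9366, R=133/166=0.8012, F1=2PR/(P+R)=2TP/(2TP+FP+FN)=266/308=0.8636
0.6491 < 0.8636 → Model B

Model B


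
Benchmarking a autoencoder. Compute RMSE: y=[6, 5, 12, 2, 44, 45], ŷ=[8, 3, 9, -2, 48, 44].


MSE = 50/6 = 8.3333
RMSE = √(50/6) = 2.8868

2.8868


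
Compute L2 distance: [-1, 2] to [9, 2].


d = √((-1-9)² + (2-2)²)
  = √(100 + 0)
  = √100 = 10.0

10.0


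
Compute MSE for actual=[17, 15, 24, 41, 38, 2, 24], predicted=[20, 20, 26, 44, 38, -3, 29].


Squared errors: (17-20)²=9, (15-20)²=25, (24-26)²=4, (41-44)²=9, (38-38)²=0, (2+ 3)²=25, (24-29)²=25
Sum = 97
MSE = 97/7 = 97/7

97/7


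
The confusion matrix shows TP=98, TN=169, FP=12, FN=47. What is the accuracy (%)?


Accuracy = (TP+TN)/(TP+TN+FP+FN)
= (98+169)/(326)
= 267/326 = 81.9%

81.9%


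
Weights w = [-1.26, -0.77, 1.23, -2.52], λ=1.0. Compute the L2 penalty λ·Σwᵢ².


‖w‖₂² = (-1.26)² + (-0.77)² + (1.23)² + (-2.52)²
     = 1.5876 + 0.5929 + 1.5129 + 6.3504
     = 10.0438
λ·‖w‖₂² = 1.0·10.0438 = 10.0438

10.0438


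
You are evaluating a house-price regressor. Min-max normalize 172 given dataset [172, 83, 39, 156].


min=39, max=172
(172-39)/(172-39) = 133/133 = 1.0

1.0


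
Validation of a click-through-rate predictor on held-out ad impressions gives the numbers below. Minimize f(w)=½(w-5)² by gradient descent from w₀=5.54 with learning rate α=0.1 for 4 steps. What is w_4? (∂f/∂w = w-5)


step 1: grad = 5.54-5 = 0.54; w = 5.54 - 0.1·(0.54) = 5.486
step 2: grad = 5.486-5 = 0.486; w = 5.486 - 0.1·(0.486) = 5.4374
step 3: grad = 5.4374-5 = 0.4374; w = 5.4374 - 0.1·(0.4374) = 5.39366
step 4: grad = 5.39366-5 = 0.39366; w = 5.39366 - 0.1·(0.39366) = 5.354294

5.354294


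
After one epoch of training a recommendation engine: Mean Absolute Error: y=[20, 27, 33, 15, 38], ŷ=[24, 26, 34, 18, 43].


Absolute errors: |20-24|=4, |27-26|=1, |33-34|=1, |15-18|=3, |38-43|=5
Sum = 14
MAE = 14/5 = 14/5

14/5


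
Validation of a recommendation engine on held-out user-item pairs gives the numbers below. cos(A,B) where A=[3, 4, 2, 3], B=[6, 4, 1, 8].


A·B = 3·6 + 4·4 + 2·1 + 3·8 = 60
‖A‖ = √38 = 6.1644, ‖B‖ = √117 = 10.8167
cos = 60/(√38·√117) = 60/√4446 = 0.8998

0.8998


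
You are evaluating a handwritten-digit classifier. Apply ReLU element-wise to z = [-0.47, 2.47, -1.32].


ReLU(-0.47) = max(0, -0.47) = 0.0
ReLU(2.47) = max(0, 2.47) = 2.47
ReLU(-1.32) = max(0, -1.32) = 0.0
result = [0.0, 2.47, 0.0]

[0.0, 2.47, 0.0]


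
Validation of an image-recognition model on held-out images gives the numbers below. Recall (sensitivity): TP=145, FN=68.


Recall = TP/(TP+FN)
= 145/(145+68)
= 145/213 = 68.08%

68.08%


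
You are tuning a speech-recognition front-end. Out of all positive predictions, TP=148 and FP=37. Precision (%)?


Precision = TP/(TP+FP)
= 148/(148+37)
= 148/185 = 80.0%

80.0%


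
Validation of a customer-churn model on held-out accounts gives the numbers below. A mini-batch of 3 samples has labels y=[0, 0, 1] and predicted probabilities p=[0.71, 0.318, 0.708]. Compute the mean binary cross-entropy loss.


L[0] = -ln(1-0.71) = -ln(0.29) = 1.2379
L[1] = -ln(1-0.318) = -ln(0.682) = 0.3827
L[2] = -ln(0.708) = 0.3453
mean = (1.2379 + 0.3827 + 0.3453)/3 = 0.6553

0.6553


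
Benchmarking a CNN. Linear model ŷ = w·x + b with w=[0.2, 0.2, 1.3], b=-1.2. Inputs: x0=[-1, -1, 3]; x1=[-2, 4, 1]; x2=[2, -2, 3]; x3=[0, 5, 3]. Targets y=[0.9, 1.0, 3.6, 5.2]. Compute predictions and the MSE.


ŷ0 = (0.2)·(-1) + (0.2)·(-1) + (1.3)·(3) - 1.2 = 2.3
ŷ1 = (0.2)·(-2) + (0.2)·(4) + (1.3)·(1) - 1.2 = 0.5
ŷ2 = (0.2)·(2) + (0.2)·(-2) + (1.3)·(3) - 1.2 = 2.7
ŷ3 = (0.2)·(0) + (0.2)·(5) + (1.3)·(3) - 1.2 = 3.7
errors² = [1.96, 0.25, 0.81, 2.25]
MSE = 5.2700/4 = 1.3175

1.3175


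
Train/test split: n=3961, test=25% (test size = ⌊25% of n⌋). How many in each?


Test = ⌊3961·25/100⌋ = 990
Train = 3961 - 990 = 2971

Train: 2971, Test: 990


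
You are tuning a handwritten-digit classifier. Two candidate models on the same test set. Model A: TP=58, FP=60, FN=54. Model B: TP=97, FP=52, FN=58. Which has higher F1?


Model A: P=58/118=0.4915, R=58/112=0.5179, F1=2PR/(P+R)=2TP/(2TP+FP+FN)=116/230=0.5043
Model B: P=97/149=0.651, R=97/155=0.6258, F1=2PR/(P+R)=2TP/(2TP+FP+FN)=194/304=0.6382
0.5043 < 0.6382 → Model B

Model B


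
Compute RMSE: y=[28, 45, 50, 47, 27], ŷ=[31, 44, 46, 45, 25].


MSE = 34/5 = 6.8
RMSE = √(34/5) = 2.6077

2.6077


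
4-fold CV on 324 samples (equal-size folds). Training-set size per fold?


Fold size = 324/4 = 81
Training per fold = 324 - 81 = 243

243


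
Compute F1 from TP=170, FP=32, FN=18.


Precision = 170/202 = 0.8416
Recall = 170/188 = 0.9043
F1 = 2·P·R/(P+R) = 2·TP/(2·TP+FP+FN) = 340/(340+32+18) = 340/390 = 0.8718

0.8718


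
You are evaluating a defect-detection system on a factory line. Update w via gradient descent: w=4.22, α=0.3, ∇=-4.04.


w_new = w - α·∇
= 4.22 - 0.3·-4.04
= 4.22 + 1.212
= 5.432

5.432


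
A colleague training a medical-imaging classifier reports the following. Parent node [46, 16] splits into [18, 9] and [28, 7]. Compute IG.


Parent = [46, 16], H_parent = 0.8238
H_left = 0.9183 (n=27), H_right = 0.7219 (n=35)
H_children = (27/62)·0.9183 + (35/62)·0.7219 = 0.8074
IG = 0.8238 - 0.8074 = 0.0164

0.0164


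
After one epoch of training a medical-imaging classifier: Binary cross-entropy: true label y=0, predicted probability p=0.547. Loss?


BCE = -[y·ln(p) + (1-y)·ln(1-p)]
= -0 - 1·ln(1-0.547)
= -ln(0.453) = 0.7919

0.7919


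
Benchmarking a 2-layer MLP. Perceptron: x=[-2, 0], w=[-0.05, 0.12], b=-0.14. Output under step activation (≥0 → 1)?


z = (-2)·(-0.05) + (0)·(0.12) - 0.14
  = -0.04
step(z) = 0 (z<0)

0


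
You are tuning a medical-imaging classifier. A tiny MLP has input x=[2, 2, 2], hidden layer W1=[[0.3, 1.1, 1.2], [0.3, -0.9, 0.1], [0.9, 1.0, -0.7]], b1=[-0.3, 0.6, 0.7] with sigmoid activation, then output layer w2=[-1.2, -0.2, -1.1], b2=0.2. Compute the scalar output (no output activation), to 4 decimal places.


z1[0] = (0.3)·(2) + (1.1)·(2) + (1.2)·(2) - 0.3 = 4.9
z1[1] = (0.3)·(2) + (-0.9)·(2) + (0.1)·(2) + 0.6 = -0.4
z1[2] = (0.9)·(2) + (1.0)·(2) + (-0.7)·(2) + 0.7 = 3.1
h = sigmoid(z1) = [0.9926, 0.4013, 0.9569]
output = (-1.2)·(0.9926) + (-0.2)·(0.4013) + (-1.1)·(0.9569) + 0.2 = -2.124

-2.124


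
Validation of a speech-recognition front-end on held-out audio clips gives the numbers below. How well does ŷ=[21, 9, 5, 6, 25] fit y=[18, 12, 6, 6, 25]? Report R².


ȳ = 13.4
SS_res = Σ(y-ŷ)² = 19
SS_tot = Σ(y-ȳ)² = 267.2
R² = 1 - SS_res/SS_tot = 1 - 0.0711 = 0.9289

0.9289


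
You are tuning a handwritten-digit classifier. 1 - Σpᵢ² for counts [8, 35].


Probabilities: [8/43, 35/43] ≈ [0.186, 0.814]
Σpᵢ² = (64 + 1225)/43² = 1289/1849
Gini = 1 - Σpᵢ² = 1 - 1289/1849 = 0.3029

0.3029


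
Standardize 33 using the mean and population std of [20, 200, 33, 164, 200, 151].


μ = 128, σ = 74.0293
z = (33 - 128)/74.0293 = -1.2833

-1.2833


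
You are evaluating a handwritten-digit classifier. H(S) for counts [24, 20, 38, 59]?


Probabilities: [24/141, 20/141, 38/141, 59/141] ≈ [0.1702, 0.1418, 0.2695, 0.4184]
H = -((24/141)·log₂(24/141) + (20/141)·log₂(20/141) + (38/141)·log₂(38/141) + (59/141)·log₂(59/141))
  = 1.8702 bits

1.8702 bits


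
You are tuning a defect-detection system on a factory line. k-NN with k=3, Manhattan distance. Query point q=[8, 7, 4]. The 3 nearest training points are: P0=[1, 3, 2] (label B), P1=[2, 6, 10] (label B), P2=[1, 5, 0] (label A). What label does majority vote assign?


d(q,P0) = 13  (label B)
d(q,P1) = 13  (label B)
d(q,P2) = 13  (label A)
Votes: A=1, B=2
Majority → B

B


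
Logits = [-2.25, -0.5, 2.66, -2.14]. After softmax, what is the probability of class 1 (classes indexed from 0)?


Exponentials: e^-2.25=0.1054, e^-0.5=0.6065, e^2.66=14.2963, e^-2.14=0.1177
Sum = 15.1259
Softmax = [0.007, 0.0401, 0.9452, 0.0078]
p[1] = 0.6065/15.1259 = 0.0401

0.0401


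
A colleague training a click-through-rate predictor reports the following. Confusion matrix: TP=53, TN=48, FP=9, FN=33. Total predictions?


Total = TP + TN + FP + FN
= 53 + 48 + 9 + 33
= 143
(Predicted positive: 62, predicted negative: 81)

143


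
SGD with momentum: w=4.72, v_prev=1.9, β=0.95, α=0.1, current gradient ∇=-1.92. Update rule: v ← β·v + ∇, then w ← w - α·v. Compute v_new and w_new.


v_new = 0.95·1.9 - 1.92 = 1.805 - 1.92 = -0.115
w_new = 4.72 - 0.1·-0.115 = 4.72 + 0.0115 = 4.7315

v_new=-0.115, w_new=4.7315


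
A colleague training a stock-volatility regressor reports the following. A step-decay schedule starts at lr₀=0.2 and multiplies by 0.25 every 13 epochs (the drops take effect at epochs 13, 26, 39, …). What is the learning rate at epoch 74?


n_drops = ⌊74/13⌋ = 5
lr = 0.2·0.25^5 = 0.2·0.0009765625 = 0.0001953125

0.0001953125


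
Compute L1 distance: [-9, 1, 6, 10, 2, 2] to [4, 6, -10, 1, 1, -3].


d = |-9-4| + |1-6| + |6+ 10| + |10-1| + |2-1| + |2+ 3|
  = 13 + 5 + 16 + 9 + 1 + 5
  = 49

49


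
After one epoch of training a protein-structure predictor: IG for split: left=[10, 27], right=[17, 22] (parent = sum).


Parent = [27, 49], H_parent = 0.9387
H_left = 0.8419 (n=37), H_right = 0.9881 (n=39)
H_children = (37/76)·0.8419 + (39/76)·0.9881 = 0.9169
IG = 0.9387 - 0.9169 = 0.0218

0.0218


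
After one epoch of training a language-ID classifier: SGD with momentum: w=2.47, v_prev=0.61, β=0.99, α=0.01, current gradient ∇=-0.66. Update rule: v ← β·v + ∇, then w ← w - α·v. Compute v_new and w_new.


v_new = 0.99·0.61 - 0.66 = 0.6039 - 0.66 = -0.0561
w_new = 2.47 - 0.01·-0.0561 = 2.47 + 0.000561 = 2.470561

v_new=-0.0561, w_new=2.470561


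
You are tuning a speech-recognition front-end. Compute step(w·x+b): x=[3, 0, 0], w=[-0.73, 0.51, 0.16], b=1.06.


z = (3)·(-0.73) + (0)·(0.51) + (0)·(0.16) + 1.06
  = -1.13
step(z) = 0 (z<0)

0


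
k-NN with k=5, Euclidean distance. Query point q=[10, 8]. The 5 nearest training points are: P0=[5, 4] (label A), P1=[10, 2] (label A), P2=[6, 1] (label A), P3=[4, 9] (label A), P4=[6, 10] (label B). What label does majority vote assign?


d(q,P0) = 6.4031  (label A)
d(q,P1) = 6.0  (label A)
d(q,P2) = 8.0623  (label A)
d(q,P3) = 6.0828  (label A)
d(q,P4) = 4.4721  (label B)
Votes: A=4, B=1
Majority → A

A


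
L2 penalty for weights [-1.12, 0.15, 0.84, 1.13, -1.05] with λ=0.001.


‖w‖₂² = (-1.12)² + (0.15)² + (0.84)² + (1.13)² + (-1.05)²
     = 1.2544 + 0.0225 + 0.7056 + 1.2769 + 1.1025
     = 4.3619
λ·‖w‖₂² = 0.001·4.3619 = 0.004362

0.004362


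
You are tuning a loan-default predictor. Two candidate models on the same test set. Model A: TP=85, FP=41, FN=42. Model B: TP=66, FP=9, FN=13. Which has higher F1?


Model A: P=85/126=0.6746, R=85/127=0.6693, F1=2PR/(P+R)=2TP/(2TP+FP+FN)=170/253=0.6719
Model B: P=66/75=0.88, R=66/79=0.8354, F1=2PR/(P+R)=2TP/(2TP+FP+FN)=132/154=0.8571
0.6719 < 0.8571 → Model B

Model B


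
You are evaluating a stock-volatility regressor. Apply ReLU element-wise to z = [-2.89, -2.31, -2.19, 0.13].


ReLU(-2.89) = max(0, -2.89) = 0.0
ReLU(-2.31) = max(0, -2.31) = 0.0
ReLU(-2.19) = max(0, -2.19) = 0.0
ReLU(0.13) = max(0, 0.13) = 0.13
result = [0.0, 0.0, 0.0, 0.13]

[0.0, 0.0, 0.0, 0.13]


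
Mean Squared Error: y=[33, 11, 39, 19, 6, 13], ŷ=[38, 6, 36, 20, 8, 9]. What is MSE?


Squared errors: (33-38)²=25, (11-6)²=25, (39-36)²=9, (19-20)²=1, (6-8)²=4, (13-9)²=16
Sum = 80
MSE = 80/6 = 40/3

40/3


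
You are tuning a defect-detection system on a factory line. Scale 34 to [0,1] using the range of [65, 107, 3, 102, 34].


min=3, max=107
(34-3)/(107-3) = 31/104 = 0.2981

0.2981


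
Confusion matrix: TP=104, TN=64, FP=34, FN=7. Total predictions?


Total = TP + TN + FP + FN
= 104 + 64 + 34 + 7
= 209
(Predicted positive: 138, predicted negative: 71)

209


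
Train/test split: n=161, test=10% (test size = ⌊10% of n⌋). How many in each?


Test = ⌊161·10/100⌋ = 16
Train = 161 - 16 = 145

Train: 145, Test: 16


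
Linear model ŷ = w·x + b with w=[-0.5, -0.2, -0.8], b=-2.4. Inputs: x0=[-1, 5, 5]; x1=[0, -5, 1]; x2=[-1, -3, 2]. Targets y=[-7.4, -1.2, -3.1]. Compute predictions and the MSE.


ŷ0 = (-0.5)·(-1) + (-0.2)·(5) + (-0.8)·(5) - 2.4 = -6.9
ŷ1 = (-0.5)·(0) + (-0.2)·(-5) + (-0.8)·(1) - 2.4 = -2.2
ŷ2 = (-0.5)·(-1) + (-0.2)·(-3) + (-0.8)·(2) - 2.4 = -2.9
errors² = [0.25, 1.0, 0.04]
MSE = 1.2900/3 = 0.43

0.43


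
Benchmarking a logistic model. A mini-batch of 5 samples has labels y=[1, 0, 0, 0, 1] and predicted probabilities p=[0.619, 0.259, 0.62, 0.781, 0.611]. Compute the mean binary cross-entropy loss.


L[0] = -ln(0.619) = 0.4797
L[1] = -ln(1-0.259) = -ln(0.741) = 0.2998
L[2] = -ln(1-0.62) = -ln(0.38) = 0.9676
L[3] = -ln(1-0.781) = -ln(0.219) = 1.5187
L[4] = -ln(0.611) = 0.4927
mean = (0.4797 + 0.2998 + 0.9676 + 1.5187 + 0.4927)/5 = 0.7517

0.7517


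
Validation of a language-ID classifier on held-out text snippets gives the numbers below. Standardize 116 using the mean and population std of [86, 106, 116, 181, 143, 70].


μ = 117, σ = 36.6606
z = (116 - 117)/36.6606 = -0.0273

-0.0273


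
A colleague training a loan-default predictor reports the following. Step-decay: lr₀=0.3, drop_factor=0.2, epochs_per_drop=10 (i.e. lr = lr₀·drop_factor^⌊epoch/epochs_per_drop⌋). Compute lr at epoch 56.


n_drops = ⌊56/10⌋ = 5
lr = 0.3·0.2^5 = 0.3·0.00032 = 0.000096

0.000096


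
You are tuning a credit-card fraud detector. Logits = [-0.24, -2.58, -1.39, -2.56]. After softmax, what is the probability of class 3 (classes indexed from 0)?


Exponentials: e^-0.24=0.7866, e^-2.58=0.0758, e^-1.39=0.2491, e^-2.56=0.0773
Sum = 1.1888
Softmax = [0.6617, 0.0637, 0.2095, 0.065]
p[3] = 0.0773/1.1888 = 0.065

0.065


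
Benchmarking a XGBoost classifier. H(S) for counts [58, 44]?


Probabilities: [58/102, 44/102] ≈ [0.5686, 0.4314]
H = -((58/102)·log₂(58/102) + (44/102)·log₂(44/102))
  = 0.9864 bits

0.9864 bits


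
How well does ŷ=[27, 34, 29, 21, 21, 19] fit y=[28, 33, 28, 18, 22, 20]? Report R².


ȳ = 24.8333
SS_res = Σ(y-ŷ)² = 14
SS_tot = Σ(y-ȳ)² = 164.83
R² = 1 - SS_res/SS_tot = 1 - 0.0849 = 0.9151

0.9151


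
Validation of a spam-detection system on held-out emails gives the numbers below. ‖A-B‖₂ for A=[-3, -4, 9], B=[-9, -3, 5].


d = √((-3+ 9)² + (-4+ 3)² + (9-5)²)
  = √(36 + 1 + 16)
  = √53 = 7.2801

7.2801


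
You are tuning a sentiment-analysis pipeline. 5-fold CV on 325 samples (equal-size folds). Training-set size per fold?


Fold size = 325/5 = 65
Training per fold = 325 - 65 = 260

260


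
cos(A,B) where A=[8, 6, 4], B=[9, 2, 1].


A·B = 8·9 + 6·2 + 4·1 = 88
‖A‖ = √116 = 10.7703, ‖B‖ = √86 = 9.2736
cos = 88/(√116·√86) = 88/√9976 = 0.8811

0.8811


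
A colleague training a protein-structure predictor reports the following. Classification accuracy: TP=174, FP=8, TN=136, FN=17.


Accuracy = (TP+TN)/(TP+TN+FP+FN)
= (174+136)/(335)
= 310/335 = 92.54%

92.54%


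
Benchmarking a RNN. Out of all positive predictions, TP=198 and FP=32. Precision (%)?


Precision = TP/(TP+FP)
= 198/(198+32)
= 198/230 = 86.09%

86.09%


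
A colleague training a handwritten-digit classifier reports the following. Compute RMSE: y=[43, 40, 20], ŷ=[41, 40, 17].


MSE = 13/3 = 4.3333
RMSE = √(13/3) = 2.0817

2.0817


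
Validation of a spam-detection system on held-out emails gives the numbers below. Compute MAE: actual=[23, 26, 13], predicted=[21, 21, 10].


Absolute errors: |23-21|=2, |26-21|=5, |13-10|=3
Sum = 10
MAE = 10/3 = 10/3

10/3


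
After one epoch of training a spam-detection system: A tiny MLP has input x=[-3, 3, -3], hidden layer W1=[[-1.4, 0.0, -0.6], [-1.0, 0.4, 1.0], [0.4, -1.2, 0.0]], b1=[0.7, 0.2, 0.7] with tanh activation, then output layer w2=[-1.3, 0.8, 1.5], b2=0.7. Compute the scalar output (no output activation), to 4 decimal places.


z1[0] = (-1.4)·(-3) + (0.0)·(3) + (-0.6)·(-3) + 0.7 = 6.7
z1[1] = (-1.0)·(-3) + (0.4)·(3) + (1.0)·(-3) + 0.2 = 1.4
z1[2] = (0.4)·(-3) + (-1.2)·(3) + (0.0)·(-3) + 0.7 = -4.1
h = tanh(z1) = [1.0, 0.8854, -0.9995]
output = (-1.3)·(1.0) + (0.8)·(0.8854) + (1.5)·(-0.9995) + 0.7 = -1.3909

-1.3909


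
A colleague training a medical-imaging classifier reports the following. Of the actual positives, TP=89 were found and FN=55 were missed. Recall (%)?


Recall = TP/(TP+FN)
= 89/(89+55)
= 89/144 = 61.81%

61.81%


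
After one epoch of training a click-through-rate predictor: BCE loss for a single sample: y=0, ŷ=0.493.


BCE = -[y·ln(p) + (1-y)·ln(1-p)]
= -0 - 1·ln(1-0.493)
= -ln(0.507) = 0.6792

0.6792


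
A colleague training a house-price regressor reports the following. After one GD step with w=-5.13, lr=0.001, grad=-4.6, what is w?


w_new = w - α·∇
= -5.13 - 0.001·-4.6
= -5.13 + 0.0046
= -5.1254

-5.1254


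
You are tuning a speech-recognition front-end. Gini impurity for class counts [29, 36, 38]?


Probabilities: [29/103, 36/103, 38/103] ≈ [0.2816, 0.3495, 0.3689]
Σpᵢ² = (841 + 1296 + 1444)/103² = 3581/10609
Gini = 1 - Σpᵢ² = 1 - 3581/10609 = 0.6625

0.6625


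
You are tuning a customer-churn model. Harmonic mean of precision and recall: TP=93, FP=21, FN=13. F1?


Precision = 93/114 = 0.8158
Recall = 93/106 = 0.8774
F1 = 2·P·R/(P+R) = 2·TP/(2·TP+FP+FN) = 186/(186+21+13) = 186/220 = 0.8455

0.8455


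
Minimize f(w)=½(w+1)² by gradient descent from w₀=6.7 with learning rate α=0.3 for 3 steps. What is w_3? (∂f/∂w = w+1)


step 1: grad = 6.7+1 = 7.7; w = 6.7 - 0.3·(7.7) = 4.39
step 2: grad = 4.39+1 = 5.39; w = 4.39 - 0.3·(5.39) = 2.773
step 3: grad = 2.773+1 = 3.773; w = 2.773 - 0.3·(3.773) = 1.6411

1.6411


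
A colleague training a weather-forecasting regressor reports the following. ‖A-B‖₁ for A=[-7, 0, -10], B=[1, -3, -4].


d = |-7-1| + |0+ 3| + |-10+ 4|
  = 8 + 3 + 6
  = 17

17


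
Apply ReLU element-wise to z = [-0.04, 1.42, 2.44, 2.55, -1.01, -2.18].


ReLU(-0.04) = max(0, -0.04) = 0.0
ReLU(1.42) = max(0, 1.42) = 1.42
ReLU(2.44) = max(0, 2.44) = 2.44
ReLU(2.55) = max(0, 2.55) = 2.55
ReLU(-1.01) = max(0, -1.01) = 0.0
ReLU(-2.18) = max(0, -2.18) = 0.0
result = [0.0, 1.42, 2.44, 2.55, 0.0, 0.0]

[0.0, 1.42, 2.44, 2.55, 0.0, 0.0]


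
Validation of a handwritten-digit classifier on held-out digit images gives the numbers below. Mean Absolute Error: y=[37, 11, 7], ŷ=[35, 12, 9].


Absolute errors: |37-35|=2, |11-12|=1, |7-9|=2
Sum = 5
MAE = 5/3 = 5/3

5/3


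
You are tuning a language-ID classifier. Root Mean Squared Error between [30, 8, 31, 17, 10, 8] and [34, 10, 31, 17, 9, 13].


MSE = 46/6 = 7.6667
RMSE = √(46/6) = 2.7689

2.7689


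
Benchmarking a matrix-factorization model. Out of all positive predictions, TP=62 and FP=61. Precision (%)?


Precision = TP/(TP+FP)
= 62/(62+61)
= 62/123 = 50.41%

50.41%


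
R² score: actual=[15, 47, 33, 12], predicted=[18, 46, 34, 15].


ȳ = 26.75
SS_res = Σ(y-ŷ)² = 20
SS_tot = Σ(y-ȳ)² = 804.75
R² = 1 - SS_res/SS_tot = 1 - 0.0249 = 0.9751

0.9751


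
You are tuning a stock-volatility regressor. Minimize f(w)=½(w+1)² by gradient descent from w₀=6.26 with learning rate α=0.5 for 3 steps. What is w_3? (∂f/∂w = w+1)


step 1: grad = 6.26+1 = 7.26; w = 6.26 - 0.5·(7.26) = 2.63
step 2: grad = 2.63+1 = 3.63; w = 2.63 - 0.5·(3.63) = 0.815
step 3: grad = 0.815+1 = 1.815; w = 0.815 - 0.5·(1.815) = -0.0925

-0.0925


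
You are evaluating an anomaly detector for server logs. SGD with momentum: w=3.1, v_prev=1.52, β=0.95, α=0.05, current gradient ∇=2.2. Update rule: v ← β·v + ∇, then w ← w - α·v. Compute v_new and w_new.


v_new = 0.95·1.52 + 2.2 = 1.444 + 2.2 = 3.644
w_new = 3.1 - 0.05·3.644 = 3.1 - 0.1822 = 2.9178

v_new=3.644, w_new=2.9178


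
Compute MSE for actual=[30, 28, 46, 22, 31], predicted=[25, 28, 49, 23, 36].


Squared errors: (30-25)²=25, (28-28)²=0, (46-49)²=9, (22-23)²=1, (31-36)²=25
Sum = 60
MSE = 60/5 = 12

12


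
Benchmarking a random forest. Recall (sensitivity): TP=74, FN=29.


Recall = TP/(TP+FN)
= 74/(74+29)
= 74/103 = 71.84%

71.84%


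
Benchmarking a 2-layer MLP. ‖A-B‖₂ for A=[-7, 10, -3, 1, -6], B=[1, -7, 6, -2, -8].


d = √((-7-1)² + (10+ 7)² + (-3-6)² + (1+ 2)² + (-6+ 8)²)
  = √(64 + 289 + 81 + 9 + 4)
  = √447 = 21.1424

21.1424


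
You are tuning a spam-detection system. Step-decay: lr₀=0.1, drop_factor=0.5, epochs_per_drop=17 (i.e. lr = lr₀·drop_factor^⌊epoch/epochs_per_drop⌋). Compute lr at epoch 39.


n_drops = ⌊39/17⌋ = 2
lr = 0.1·0.5^2 = 0.1·0.25 = 0.025

0.025


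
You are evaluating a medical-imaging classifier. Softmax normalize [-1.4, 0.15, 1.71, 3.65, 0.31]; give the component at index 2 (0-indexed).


Exponentials: e^-1.4=0.2466, e^0.15=1.1618, e^1.71=5.529, e^3.65=38.4747, e^0.31=1.3634
Sum = 46.7755
Softmax = [0.0053, 0.0248, 0.1182, 0.8225, 0.0291]
p[2] = 5.529/46.7755 = 0.1182

0.1182


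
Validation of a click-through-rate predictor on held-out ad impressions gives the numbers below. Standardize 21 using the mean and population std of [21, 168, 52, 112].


μ = 88.25, σ = 56.4817
z = (21 - 88.25)/56.4817 = -1.1907

-1.1907


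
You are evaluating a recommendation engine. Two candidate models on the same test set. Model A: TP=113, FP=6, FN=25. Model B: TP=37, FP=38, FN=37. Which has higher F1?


Model A: P=113/119=0.9496, R=113/138=0.8188, F1=2PR/(P+R)=2TP/(2TP+FP+FN)=226/257=0.8794
Model B: P=37/75=0.4933, R=37/74=0.5, F1=2PR/(P+R)=2TP/(2TP+FP+FN)=74/149=0.4966
0.8794 > 0.4966 → Model A

Model A


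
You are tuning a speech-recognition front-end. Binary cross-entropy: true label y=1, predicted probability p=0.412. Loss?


BCE = -[y·ln(p) + (1-y)·ln(1-p)]
= -1·ln(0.412) - 0
= -ln(0.412) = 0.8867

0.8867


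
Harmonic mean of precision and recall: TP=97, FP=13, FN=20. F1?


Precision = 97/110 = 0.8818
Recall = 97/117 = 0.8291
F1 = 2·P·R/(P+R) = 2·TP/(2·TP+FP+FN) = 194/(194+13+20) = 194/227 = 0.8546

0.8546


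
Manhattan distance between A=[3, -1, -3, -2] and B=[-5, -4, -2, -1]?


d = |3+ 5| + |-1+ 4| + |-3+ 2| + |-2+ 1|
  = 8 + 3 + 1 + 1
  = 13

13


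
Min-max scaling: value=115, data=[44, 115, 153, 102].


min=44, max=153
(115-44)/(153-44) = 71/109 = 0.6514

0.6514


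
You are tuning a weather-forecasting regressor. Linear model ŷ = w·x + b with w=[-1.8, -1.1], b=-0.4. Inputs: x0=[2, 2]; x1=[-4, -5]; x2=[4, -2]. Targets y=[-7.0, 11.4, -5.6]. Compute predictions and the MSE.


ŷ0 = (-1.8)·(2) + (-1.1)·(2) - 0.4 = -6.2
ŷ1 = (-1.8)·(-4) + (-1.1)·(-5) - 0.4 = 12.3
ŷ2 = (-1.8)·(4) + (-1.1)·(-2) - 0.4 = -5.4
errors² = [0.64, 0.81, 0.04]
MSE = 1.4900/3 = 0.4967

0.4967


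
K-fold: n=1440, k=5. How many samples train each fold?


Fold size = 1440/5 = 288
Training per fold = 1440 - 288 = 1152

1152


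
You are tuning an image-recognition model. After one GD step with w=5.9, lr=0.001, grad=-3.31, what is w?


w_new = w - α·∇
= 5.9 - 0.001·-3.31
= 5.9 + 0.00331
= 5.90331

5.90331


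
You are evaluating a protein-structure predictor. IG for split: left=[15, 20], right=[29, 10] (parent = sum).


Parent = [44, 30], H_parent = 0.974
H_left = 0.9852 (n=35), H_right = 0.8213 (n=39)
H_children = (35/74)·0.9852 + (39/74)·0.8213 = 0.8988
IG = 0.974 - 0.8988 = 0.0752

0.0752


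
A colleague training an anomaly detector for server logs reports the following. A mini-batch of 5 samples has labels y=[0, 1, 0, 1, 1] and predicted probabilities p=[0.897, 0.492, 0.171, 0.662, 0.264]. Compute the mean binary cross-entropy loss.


L[0] = -ln(1-0.897) = -ln(0.103) = 2.273
L[1] = -ln(0.492) = 0.7093
L[2] = -ln(1-0.171) = -ln(0.829) = 0.1875
L[3] = -ln(0.662) = 0.4125
L[4] = -ln(0.264) = 1.3318
mean = (2.273 + 0.7093 + 0.1875 + 0.4125 + 1.3318)/5 = 0.9828

0.9828


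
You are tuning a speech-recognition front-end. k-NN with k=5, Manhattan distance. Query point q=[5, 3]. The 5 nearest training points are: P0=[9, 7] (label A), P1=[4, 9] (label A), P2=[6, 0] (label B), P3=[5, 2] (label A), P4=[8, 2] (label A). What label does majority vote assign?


d(q,P0) = 8  (label A)
d(q,P1) = 7  (label A)
d(q,P2) = 4  (label B)
d(q,P3) = 1  (label A)
d(q,P4) = 4  (label A)
Votes: A=4, B=1
Majority → A

A


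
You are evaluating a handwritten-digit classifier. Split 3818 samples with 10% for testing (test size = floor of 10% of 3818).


Test = ⌊3818·10/100⌋ = 381
Train = 3818 - 381 = 3437

Train: 3437, Test: 381


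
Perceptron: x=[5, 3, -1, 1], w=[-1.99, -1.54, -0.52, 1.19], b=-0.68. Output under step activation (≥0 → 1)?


z = (5)·(-1.99) + (3)·(-1.54) + (-1)·(-0.52) + (1)·(1.19) - 0.68
  = -13.54
step(z) = 0 (z<0)

0


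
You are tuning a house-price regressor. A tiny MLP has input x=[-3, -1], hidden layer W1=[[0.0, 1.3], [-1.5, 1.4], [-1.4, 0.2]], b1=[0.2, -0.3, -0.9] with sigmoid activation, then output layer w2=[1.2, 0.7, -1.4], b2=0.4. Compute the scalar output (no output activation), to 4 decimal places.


z1[0] = (0.0)·(-3) + (1.3)·(-1) + 0.2 = -1.1
z1[1] = (-1.5)·(-3) + (1.4)·(-1) - 0.3 = 2.8
z1[2] = (-1.4)·(-3) + (0.2)·(-1) - 0.9 = 3.1
h = sigmoid(z1) = [0.2497, 0.9427, 0.9569]
output = (1.2)·(0.2497) + (0.7)·(0.9427) + (-1.4)·(0.9569) + 0.4 = 0.0199

0.0199


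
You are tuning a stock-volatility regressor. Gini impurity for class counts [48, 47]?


Probabilities: [48/95, 47/95] ≈ [0.5053, 0.4947]
Σpᵢ² = (2304 + 2209)/95² = 4513/9025
Gini = 1 - Σpᵢ² = 1 - 4513/9025 = 0.4999

0.4999


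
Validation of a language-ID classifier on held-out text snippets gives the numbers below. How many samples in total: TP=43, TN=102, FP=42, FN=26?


Total = TP + TN + FP + FN
= 43 + 102 + 42 + 26
= 213
(Predicted positive: 85, predicted negative: 128)

213


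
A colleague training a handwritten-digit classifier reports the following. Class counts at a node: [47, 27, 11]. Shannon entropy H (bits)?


Probabilities: [47/85, 27/85, 11/85] ≈ [0.5529, 0.3176, 0.1294]
H = -((47/85)·log₂(47/85) + (27/85)·log₂(27/85) + (11/85)·log₂(11/85))
  = 1.38 bits

1.38 bits


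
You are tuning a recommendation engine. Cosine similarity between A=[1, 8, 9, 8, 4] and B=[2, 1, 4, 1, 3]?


A·B = 1·2 + 8·1 + 9·4 + 8·1 + 4·3 = 66
‖A‖ = √226 = 15.0333, ‖B‖ = √31 = 5.5678
cos = 66/(√226·√31) = 66/√7006 = 0.7885

0.7885


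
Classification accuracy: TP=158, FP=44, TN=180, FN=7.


Accuracy = (TP+TN)/(TP+TN+FP+FN)
= (158+180)/(389)
= 338/389 = 86.89%

86.89%


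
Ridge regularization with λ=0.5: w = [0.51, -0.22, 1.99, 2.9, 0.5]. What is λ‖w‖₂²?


‖w‖₂² = (0.51)² + (-0.22)² + (1.99)² + (2.9)² + (0.5)²
     = 0.2601 + 0.0484 + 3.9601 + 8.41 + 0.25
     = 12.9286
λ·‖w‖₂² = 0.5·12.9286 = 6.4643

6.4643


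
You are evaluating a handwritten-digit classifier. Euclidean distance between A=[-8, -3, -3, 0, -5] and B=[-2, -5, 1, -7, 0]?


d = √((-8+ 2)² + (-3+ 5)² + (-3-1)² + (0+ 7)² + (-5-0)²)
  = √(36 + 4 + 16 + 49 + 25)
  = √130 = 11.4018

11.4018


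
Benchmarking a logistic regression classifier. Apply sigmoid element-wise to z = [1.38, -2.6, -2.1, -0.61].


σ(1.38) = 1/(1+e^-1.38) = 0.799
σ(-2.6) = 1/(1+e^2.6) = 0.0691
σ(-2.1) = 1/(1+e^2.1) = 0.1091
σ(-0.61) = 1/(1+e^0.61) = 0.3521
result = [0.799, 0.0691, 0.1091, 0.3521]

[0.799, 0.0691, 0.1091, 0.3521]


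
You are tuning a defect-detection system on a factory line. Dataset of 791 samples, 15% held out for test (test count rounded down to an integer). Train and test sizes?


Test = ⌊791·15/100⌋ = 118
Train = 791 - 118 = 673

Train: 673, Test: 118


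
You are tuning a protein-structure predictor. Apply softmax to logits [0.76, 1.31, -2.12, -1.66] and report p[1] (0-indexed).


Exponentials: e^0.76=2.1383, e^1.31=3.7062, e^-2.12=0.12, e^-1.66=0.1901
Sum = 6.1546
Softmax = [0.3474, 0.6022, 0.0195, 0.0309]
p[1] = 3.7062/6.1546 = 0.6022

0.6022


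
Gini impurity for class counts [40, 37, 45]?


Probabilities: [40/122, 37/122, 45/122] ≈ [0.3279, 0.3033, 0.3689]
Σpᵢ² = (1600 + 1369 + 2025)/122² = 4994/14884
Gini = 1 - Σpᵢ² = 1 - 4994/14884 = 0.6645

0.6645


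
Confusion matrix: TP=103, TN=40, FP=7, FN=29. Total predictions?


Total = TP + TN + FP + FN
= 103 + 40 + 7 + 29
= 179
(Predicted positive: 110, predicted negative: 69)

179


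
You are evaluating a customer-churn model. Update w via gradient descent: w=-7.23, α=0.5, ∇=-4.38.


w_new = w - α·∇
= -7.23 - 0.5·-4.38
= -7.23 + 2.19
= -5.04

-5.04


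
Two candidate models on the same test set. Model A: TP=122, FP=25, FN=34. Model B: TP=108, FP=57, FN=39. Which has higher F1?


Model A: P=122/147=0.8299, R=122/156=0.7821, F1=2PR/(P+R)=2TP/(2TP+FP+FN)=244/303=0.8053
Model B: P=108/165=0.6545, R=108/147=0.7347, F1=2PR/(P+R)=2TP/(2TP+FP+FN)=216/312=0.6923
0.8053 > 0.6923 → Model A

Model A


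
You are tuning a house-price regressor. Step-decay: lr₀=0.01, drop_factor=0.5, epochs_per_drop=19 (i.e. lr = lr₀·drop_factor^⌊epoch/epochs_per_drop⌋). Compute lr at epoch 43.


n_drops = ⌊43/19⌋ = 2
lr = 0.01·0.5^2 = 0.01·0.25 = 0.0025

0.0025


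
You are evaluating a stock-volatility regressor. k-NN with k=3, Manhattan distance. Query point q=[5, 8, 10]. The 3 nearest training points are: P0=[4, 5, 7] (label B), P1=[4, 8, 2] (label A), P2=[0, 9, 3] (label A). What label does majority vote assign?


d(q,P0) = 7  (label B)
d(q,P1) = 9  (label A)
d(q,P2) = 13  (label A)
Votes: A=2, B=1
Majority → A

A


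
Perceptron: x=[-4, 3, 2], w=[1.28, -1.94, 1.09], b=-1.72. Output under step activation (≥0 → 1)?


z = (-4)·(1.28) + (3)·(-1.94) + (2)·(1.09) - 1.72
  = -10.48
step(z) = 0 (z<0)

0


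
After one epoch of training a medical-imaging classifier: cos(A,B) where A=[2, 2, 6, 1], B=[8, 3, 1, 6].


A·B = 2·8 + 2·3 + 6·1 + 1·6 = 34
‖A‖ = √45 = 6.7082, ‖B‖ = √110 = 10.4881
cos = 34/(√45·√110) = 34/√4950 = 0.4833

0.4833


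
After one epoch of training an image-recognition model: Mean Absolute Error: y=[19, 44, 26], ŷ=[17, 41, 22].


Absolute errors: |19-17|=2, |44-41|=3, |26-22|=4
Sum = 9
MAE = 9/3 = 3

3


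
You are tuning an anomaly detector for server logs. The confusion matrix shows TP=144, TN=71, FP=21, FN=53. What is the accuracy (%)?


Accuracy = (TP+TN)/(TP+TN+FP+FN)
= (144+71)/(289)
= 215/289 = 74.39%

74.39%


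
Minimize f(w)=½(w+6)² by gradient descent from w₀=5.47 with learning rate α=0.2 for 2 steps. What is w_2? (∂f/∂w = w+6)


step 1: grad = 5.47+6 = 11.47; w = 5.47 - 0.2·(11.47) = 3.176
step 2: grad = 3.176+6 = 9.176; w = 3.176 - 0.2·(9.176) = 1.3408

1.3408


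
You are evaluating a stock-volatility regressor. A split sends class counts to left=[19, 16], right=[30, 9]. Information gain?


Parent = [49, 25], H_parent = 0.9227
H_left = 0.9947 (n=35), H_right = 0.7793 (n=39)
H_children = (35/74)·0.9947 + (39/74)·0.7793 = 0.8812
IG = 0.9227 - 0.8812 = 0.0415

0.0415


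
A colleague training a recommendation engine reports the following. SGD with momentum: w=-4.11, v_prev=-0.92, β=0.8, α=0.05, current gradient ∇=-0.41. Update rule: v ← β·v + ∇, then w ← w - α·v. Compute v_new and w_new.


v_new = 0.8·-0.92 - 0.41 = -0.736 - 0.41 = -1.146
w_new = -4.11 - 0.05·-1.146 = -4.11 + 0.0573 = -4.0527

v_new=-1.146, w_new=-4.0527


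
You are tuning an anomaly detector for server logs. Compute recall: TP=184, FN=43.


Recall = TP/(TP+FN)
= 184/(184+43)
= 184/227 = 81.06%

81.06%


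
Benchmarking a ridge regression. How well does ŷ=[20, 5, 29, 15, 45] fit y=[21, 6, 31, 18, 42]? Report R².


ȳ = 23.6
SS_res = Σ(y-ŷ)² = 24
SS_tot = Σ(y-ȳ)² = 741.2
R² = 1 - SS_res/SS_tot = 1 - 0.0324 = 0.9676

0.9676


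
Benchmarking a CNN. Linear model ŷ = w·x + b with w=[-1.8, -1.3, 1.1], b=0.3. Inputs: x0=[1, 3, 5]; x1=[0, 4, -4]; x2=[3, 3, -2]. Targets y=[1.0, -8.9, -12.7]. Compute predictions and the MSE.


ŷ0 = (-1.8)·(1) + (-1.3)·(3) + (1.1)·(5) + 0.3 = 0.1
ŷ1 = (-1.8)·(0) + (-1.3)·(4) + (1.1)·(-4) + 0.3 = -9.3
ŷ2 = (-1.8)·(3) + (-1.3)·(3) + (1.1)·(-2) + 0.3 = -11.2
errors² = [0.81, 0.16, 2.25]
MSE = 3.2200/3 = 1.0733

1.0733


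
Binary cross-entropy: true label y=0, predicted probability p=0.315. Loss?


BCE = -[y·ln(p) + (1-y)·ln(1-p)]
= -0 - 1·ln(1-0.315)
= -ln(0.685) = 0.3783

0.3783


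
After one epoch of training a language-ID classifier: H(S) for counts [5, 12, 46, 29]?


Probabilities: [5/92, 12/92, 46/92, 29/92] ≈ [0.0543, 0.1304, 0.5, 0.3152]
H = -((5/92)·log₂(5/92) + (12/92)·log₂(12/92) + (46/92)·log₂(46/92) + (29/92)·log₂(29/92))
  = 1.6367 bits

1.6367 bits


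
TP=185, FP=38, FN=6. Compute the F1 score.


Precision = 185/223 = 0.8296
Recall = 185/191 = 0.9686
F1 = 2·P·R/(P+R) = 2·TP/(2·TP+FP+FN) = 370/(370+38+6) = 370/414 = 0.8937

0.8937


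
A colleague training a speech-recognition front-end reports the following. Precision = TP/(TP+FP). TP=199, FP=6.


Precision = TP/(TP+FP)
= 199/(199+6)
= 199/205 = 97.07%

97.07%


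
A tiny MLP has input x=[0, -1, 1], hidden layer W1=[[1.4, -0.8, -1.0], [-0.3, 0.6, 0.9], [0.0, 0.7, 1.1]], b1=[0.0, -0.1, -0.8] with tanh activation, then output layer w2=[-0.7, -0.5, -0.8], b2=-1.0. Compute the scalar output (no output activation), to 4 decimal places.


z1[0] = (1.4)·(0) + (-0.8)·(-1) + (-1.0)·(1) + 0.0 = -0.2
z1[1] = (-0.3)·(0) + (0.6)·(-1) + (0.9)·(1) - 0.1 = 0.2
z1[2] = (0.0)·(0) + (0.7)·(-1) + (1.1)·(1) - 0.8 = -0.4
h = tanh(z1) = [-0.1974, 0.1974, -0.3799]
output = (-0.7)·(-0.1974) + (-0.5)·(0.1974) + (-0.8)·(-0.3799) - 1.0 = -0.6566

-0.6566


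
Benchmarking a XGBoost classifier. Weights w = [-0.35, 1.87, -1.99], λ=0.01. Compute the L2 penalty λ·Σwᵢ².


‖w‖₂² = (-0.35)² + (1.87)² + (-1.99)²
     = 0.1225 + 3.4969 + 3.9601
     = 7.5795
λ·‖w‖₂² = 0.01·7.5795 = 0.075795

0.075795


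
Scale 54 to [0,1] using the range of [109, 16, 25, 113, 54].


min=16, max=113
(54-16)/(113-16) = 38/97 = 0.3918

0.3918


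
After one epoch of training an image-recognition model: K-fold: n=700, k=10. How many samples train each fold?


Fold size = 700/10 = 70
Training per fold = 700 - 70 = 630

630


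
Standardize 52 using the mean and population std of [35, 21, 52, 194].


μ = 75.5, σ = 69.2911
z = (52 - 75.5)/69.2911 = -0.3391

-0.3391


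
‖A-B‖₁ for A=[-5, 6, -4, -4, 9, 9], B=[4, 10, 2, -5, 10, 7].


d = |-5-4| + |6-10| + |-4-2| + |-4+ 5| + |9-10| + |9-7|
  = 9 + 4 + 6 + 1 + 1 + 2
  = 23

23


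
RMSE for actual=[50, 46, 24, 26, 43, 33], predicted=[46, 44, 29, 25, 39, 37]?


MSE = 78/6 = 13
RMSE = √(78/6) = 3.6056

3.6056


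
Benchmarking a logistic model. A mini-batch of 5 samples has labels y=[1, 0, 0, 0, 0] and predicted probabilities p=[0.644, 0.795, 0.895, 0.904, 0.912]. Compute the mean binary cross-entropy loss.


L[0] = -ln(0.644) = 0.4401
L[1] = -ln(1-0.795) = -ln(0.205) = 1.5847
L[2] = -ln(1-0.895) = -ln(0.105) = 2.2538
L[3] = -ln(1-0.904) = -ln(0.096) = 2.3434
L[4] = -ln(1-0.912) = -ln(0.088) = 2.4304
mean = (0.4401 + 1.5847 + 2.2538 + 2.3434 + 2.4304)/5 = 1.8105

1.8105


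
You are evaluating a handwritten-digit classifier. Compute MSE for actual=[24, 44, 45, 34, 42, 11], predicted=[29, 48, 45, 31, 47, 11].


Squared errors: (24-29)²=25, (44-48)²=16, (45-45)²=0, (34-31)²=9, (42-47)²=25, (11-11)²=0
Sum = 75
MSE = 75/6 = 25/2

25/2
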